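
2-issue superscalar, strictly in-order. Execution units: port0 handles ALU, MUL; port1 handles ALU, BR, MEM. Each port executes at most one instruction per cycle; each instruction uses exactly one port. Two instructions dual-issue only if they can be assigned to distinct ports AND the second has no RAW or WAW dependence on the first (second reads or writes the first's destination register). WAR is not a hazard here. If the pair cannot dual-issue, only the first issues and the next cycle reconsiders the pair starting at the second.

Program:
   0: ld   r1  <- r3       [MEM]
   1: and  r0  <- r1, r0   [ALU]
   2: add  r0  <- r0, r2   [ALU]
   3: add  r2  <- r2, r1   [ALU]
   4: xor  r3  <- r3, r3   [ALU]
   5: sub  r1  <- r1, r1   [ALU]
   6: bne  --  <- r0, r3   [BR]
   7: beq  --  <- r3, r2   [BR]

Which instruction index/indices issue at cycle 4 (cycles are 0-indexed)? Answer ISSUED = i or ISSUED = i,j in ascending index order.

  cy0 -> i0 (ld.MEM) RAW r1
  cy1 -> i1 (and.ALU) RAW+WAW r0
  cy2 -> i2/i3 (add.ALU;add.ALU) 2-wide
  cy3 -> i4/i5 (xor.ALU;sub.ALU) 2-wide
  cy4 -> i6 (bne.BR) no-port BR/BR
  cy5 -> i7 (beq.BR) tail

ISSUED = 6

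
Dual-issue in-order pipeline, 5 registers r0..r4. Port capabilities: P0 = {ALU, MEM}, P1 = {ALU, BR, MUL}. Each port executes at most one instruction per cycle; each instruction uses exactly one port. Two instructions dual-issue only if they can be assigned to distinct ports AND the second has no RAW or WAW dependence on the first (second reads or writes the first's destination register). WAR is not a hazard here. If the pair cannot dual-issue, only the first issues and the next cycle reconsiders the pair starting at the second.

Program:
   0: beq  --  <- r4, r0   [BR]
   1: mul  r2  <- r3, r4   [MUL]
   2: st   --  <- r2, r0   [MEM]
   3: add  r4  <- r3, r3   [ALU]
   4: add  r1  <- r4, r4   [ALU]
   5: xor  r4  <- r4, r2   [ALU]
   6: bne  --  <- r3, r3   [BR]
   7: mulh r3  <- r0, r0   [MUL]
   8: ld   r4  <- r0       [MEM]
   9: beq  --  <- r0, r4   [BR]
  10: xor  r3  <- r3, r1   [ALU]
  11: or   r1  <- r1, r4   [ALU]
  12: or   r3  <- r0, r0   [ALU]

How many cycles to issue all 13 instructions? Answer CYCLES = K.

CYCLES = 8

  cy0 -> i0 (beq.BR) no-port BR/MUL
  cy1 -> i1 (mul.MUL) RAW r2
  cy2 -> i2&i3 (st.MEM/add.ALU) pair
  cy3 -> i4&i5 (add.ALU/xor.ALU) pair
  cy4 -> i6 (bne.BR) no-port BR/MUL
  cy5 -> i7&i8 (mulh.MUL/ld.MEM) pair
  cy6 -> i9&i10 (beq.BR/xor.ALU) pair
  cy7 -> i11&i12 (or.ALU/or.ALU) pair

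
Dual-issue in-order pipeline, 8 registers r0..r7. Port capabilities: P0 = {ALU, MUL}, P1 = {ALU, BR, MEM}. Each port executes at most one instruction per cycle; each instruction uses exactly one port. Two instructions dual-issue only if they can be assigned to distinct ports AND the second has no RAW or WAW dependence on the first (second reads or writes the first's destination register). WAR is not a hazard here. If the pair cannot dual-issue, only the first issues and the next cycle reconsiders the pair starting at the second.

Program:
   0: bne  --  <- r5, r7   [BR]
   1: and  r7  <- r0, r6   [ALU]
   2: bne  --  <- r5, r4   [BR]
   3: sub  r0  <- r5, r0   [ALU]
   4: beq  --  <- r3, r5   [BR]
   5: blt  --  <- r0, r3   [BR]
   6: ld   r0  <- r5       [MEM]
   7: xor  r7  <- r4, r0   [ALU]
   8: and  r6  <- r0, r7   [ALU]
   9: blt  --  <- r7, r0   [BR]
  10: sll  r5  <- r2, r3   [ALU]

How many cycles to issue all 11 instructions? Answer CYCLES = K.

  cy0 -> i0/i1 (bne.BR and.ALU) pair
  cy1 -> i2/i3 (bne.BR sub.ALU) pair
  cy2 -> i4 (beq.BR) no-port BR/BR
  cy3 -> i5 (blt.BR) no-port BR/MEM
  cy4 -> i6 (ld.MEM) RAW r0
  cy5 -> i7 (xor.ALU) RAW r7
  cy6 -> i8/i9 (and.ALU blt.BR) pair
  cy7 -> i10 (sll.ALU) tail

CYCLES = 8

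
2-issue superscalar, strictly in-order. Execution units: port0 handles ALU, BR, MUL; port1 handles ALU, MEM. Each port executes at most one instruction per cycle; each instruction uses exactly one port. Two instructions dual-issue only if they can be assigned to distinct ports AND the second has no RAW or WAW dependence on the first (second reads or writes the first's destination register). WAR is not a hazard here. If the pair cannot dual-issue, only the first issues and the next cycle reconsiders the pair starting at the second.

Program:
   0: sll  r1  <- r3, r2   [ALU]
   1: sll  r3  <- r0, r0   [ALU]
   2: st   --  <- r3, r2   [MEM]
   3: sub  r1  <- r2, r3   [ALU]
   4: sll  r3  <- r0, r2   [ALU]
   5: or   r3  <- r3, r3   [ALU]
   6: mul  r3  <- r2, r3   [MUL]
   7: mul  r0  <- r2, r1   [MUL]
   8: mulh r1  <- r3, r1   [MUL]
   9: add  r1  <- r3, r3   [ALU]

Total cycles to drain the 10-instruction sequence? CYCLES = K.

t=0 i0+i1:sll+sll ; dual
t=1 i2+i3:st+sub ; dual
t=2 i4:sll ; RAW+WAW r3
t=3 i5:or ; RAW+WAW r3
t=4 i6:mul ; no-port MUL/MUL
t=5 i7:mul ; no-port MUL/MUL
t=6 i8:mulh ; WAW r1
t=7 i9:add ; tail

CYCLES = 8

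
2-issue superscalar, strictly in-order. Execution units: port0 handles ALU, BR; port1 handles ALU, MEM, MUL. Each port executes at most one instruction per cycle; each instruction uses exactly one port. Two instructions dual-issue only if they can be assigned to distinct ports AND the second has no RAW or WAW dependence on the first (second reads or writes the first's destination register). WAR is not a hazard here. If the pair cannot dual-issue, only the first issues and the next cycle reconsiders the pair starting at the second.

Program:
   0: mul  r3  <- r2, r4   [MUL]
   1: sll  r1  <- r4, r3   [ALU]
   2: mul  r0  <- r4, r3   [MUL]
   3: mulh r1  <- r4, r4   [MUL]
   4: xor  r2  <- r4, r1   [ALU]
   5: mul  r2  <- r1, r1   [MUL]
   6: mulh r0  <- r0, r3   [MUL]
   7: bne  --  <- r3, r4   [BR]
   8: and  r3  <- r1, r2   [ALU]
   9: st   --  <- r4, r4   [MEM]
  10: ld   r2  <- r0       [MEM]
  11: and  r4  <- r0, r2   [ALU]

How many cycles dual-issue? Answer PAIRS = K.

[0] i0  mul.MUL  -- RAW r3
[1] i1&i2  sll.ALU/mul.MUL  -- pair
[2] i3  mulh.MUL  -- RAW r1
[3] i4  xor.ALU  -- WAW r2
[4] i5  mul.MUL  -- no-port MUL/MUL
[5] i6&i7  mulh.MUL/bne.BR  -- pair
[6] i8&i9  and.ALU/st.MEM  -- pair
[7] i10  ld.MEM  -- RAW r2
[8] i11  and.ALU  -- tail

PAIRS = 3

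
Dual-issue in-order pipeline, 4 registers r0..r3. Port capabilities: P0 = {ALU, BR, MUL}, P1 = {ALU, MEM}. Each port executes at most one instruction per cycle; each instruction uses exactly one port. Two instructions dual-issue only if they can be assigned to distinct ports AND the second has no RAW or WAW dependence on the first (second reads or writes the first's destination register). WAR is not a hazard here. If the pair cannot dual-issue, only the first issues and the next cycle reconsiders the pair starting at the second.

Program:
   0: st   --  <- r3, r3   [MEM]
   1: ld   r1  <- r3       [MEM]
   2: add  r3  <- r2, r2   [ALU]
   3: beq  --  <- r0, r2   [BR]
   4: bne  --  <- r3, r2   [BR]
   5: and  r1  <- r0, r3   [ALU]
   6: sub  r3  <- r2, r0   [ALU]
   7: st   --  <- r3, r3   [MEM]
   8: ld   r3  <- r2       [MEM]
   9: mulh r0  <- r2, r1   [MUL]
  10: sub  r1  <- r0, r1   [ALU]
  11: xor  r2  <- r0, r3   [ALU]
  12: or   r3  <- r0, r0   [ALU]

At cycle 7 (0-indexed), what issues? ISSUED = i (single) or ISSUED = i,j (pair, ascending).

ISSUED = 10,11

  cy0 -> i0 (st) no-port MEM/MEM
  cy1 -> i1+i2 (ld+add) pair
  cy2 -> i3 (beq) no-port BR/BR
  cy3 -> i4+i5 (bne+and) pair
  cy4 -> i6 (sub) RAW r3
  cy5 -> i7 (st) no-port MEM/MEM
  cy6 -> i8+i9 (ld+mulh) pair
  cy7 -> i10+i11 (sub+xor) pair
  cy8 -> i12 (or) tail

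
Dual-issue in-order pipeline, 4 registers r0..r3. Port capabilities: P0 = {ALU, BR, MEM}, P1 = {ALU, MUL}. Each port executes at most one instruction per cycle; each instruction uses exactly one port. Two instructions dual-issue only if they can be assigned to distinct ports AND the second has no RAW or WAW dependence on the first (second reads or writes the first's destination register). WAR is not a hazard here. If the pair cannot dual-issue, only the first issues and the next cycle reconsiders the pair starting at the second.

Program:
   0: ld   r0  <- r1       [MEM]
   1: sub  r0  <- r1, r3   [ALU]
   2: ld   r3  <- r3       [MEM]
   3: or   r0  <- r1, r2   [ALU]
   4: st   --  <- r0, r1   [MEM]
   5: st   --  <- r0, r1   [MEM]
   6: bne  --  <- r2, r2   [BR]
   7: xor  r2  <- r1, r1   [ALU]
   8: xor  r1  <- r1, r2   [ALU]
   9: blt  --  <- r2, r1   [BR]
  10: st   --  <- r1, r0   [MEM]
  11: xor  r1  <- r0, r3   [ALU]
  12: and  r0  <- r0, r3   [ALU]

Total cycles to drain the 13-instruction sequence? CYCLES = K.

CYCLES = 10

c0: i0 ld  WAW r0
c1: i1+i2 sub+ld  2-wide
c2: i3 or  RAW r0
c3: i4 st  no-port MEM/MEM
c4: i5 st  no-port MEM/BR
c5: i6+i7 bne+xor  2-wide
c6: i8 xor  RAW r1
c7: i9 blt  no-port BR/MEM
c8: i10+i11 st+xor  2-wide
c9: i12 and  tail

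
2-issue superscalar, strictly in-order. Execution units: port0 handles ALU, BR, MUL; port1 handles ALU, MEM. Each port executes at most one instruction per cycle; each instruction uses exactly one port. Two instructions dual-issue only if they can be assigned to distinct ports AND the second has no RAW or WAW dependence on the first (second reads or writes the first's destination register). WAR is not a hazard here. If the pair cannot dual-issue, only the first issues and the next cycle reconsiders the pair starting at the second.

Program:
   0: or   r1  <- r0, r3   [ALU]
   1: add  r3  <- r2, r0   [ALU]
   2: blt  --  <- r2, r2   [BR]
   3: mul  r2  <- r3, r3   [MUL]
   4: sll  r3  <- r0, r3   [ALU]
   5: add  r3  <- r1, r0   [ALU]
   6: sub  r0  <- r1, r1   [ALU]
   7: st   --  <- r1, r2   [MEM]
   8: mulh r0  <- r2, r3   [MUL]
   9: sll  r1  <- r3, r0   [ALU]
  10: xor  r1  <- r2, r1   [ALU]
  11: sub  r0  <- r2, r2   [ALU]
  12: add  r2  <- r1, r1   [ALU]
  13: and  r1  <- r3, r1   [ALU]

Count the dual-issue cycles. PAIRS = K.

PAIRS = 6

[0] i0,i1  or add  -- 2-wide
[1] i2  blt  -- no-port BR/MUL
[2] i3,i4  mul sll  -- 2-wide
[3] i5,i6  add sub  -- 2-wide
[4] i7,i8  st mulh  -- 2-wide
[5] i9  sll  -- RAW+WAW r1
[6] i10,i11  xor sub  -- 2-wide
[7] i12,i13  add and  -- 2-wide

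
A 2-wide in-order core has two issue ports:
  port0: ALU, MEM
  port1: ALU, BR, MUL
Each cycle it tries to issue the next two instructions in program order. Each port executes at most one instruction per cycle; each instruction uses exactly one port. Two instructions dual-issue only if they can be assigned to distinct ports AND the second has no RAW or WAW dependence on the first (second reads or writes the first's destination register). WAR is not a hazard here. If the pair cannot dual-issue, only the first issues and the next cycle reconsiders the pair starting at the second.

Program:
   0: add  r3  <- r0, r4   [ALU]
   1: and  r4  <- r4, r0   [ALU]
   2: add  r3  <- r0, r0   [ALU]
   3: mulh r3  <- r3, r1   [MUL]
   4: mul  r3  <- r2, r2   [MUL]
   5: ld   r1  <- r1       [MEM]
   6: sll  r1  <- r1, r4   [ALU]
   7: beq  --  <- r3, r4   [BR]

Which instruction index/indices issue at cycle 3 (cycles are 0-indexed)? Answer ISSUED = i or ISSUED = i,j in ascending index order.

t=0 i0&i1:add.ALU/and.ALU ; 2-wide
t=1 i2:add.ALU ; RAW+WAW r3
t=2 i3:mulh.MUL ; no-port MUL/MUL
t=3 i4&i5:mul.MUL/ld.MEM ; 2-wide
t=4 i6&i7:sll.ALU/beq.BR ; 2-wide

ISSUED = 4,5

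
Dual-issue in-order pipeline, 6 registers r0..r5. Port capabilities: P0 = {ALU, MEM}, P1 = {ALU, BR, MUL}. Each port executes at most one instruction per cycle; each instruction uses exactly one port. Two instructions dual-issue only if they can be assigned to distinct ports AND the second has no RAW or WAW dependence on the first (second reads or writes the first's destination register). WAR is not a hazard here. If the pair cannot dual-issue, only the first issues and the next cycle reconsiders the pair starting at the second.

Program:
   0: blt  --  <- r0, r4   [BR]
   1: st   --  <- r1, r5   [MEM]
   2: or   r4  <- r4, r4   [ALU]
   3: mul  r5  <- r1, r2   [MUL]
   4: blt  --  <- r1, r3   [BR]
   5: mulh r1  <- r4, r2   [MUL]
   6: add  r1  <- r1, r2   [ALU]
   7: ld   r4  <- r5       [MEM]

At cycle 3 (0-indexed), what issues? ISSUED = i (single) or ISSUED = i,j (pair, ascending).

0. blt.BR/st.MEM @i0+i1  | pair
1. or.ALU/mul.MUL @i2+i3  | pair
2. blt.BR @i4  | no-port BR/MUL
3. mulh.MUL @i5  | RAW+WAW r1
4. add.ALU/ld.MEM @i6+i7  | pair

ISSUED = 5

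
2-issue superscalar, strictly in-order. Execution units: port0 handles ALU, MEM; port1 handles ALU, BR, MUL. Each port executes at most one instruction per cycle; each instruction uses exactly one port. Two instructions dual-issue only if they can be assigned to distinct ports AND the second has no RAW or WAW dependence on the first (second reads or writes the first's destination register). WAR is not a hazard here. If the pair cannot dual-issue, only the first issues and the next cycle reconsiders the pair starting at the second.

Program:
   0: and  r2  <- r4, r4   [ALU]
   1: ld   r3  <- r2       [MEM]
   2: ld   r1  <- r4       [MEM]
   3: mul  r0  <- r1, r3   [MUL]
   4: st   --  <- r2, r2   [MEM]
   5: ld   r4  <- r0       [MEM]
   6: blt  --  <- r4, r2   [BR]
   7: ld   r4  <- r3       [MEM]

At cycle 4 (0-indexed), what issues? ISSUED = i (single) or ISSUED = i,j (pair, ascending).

ISSUED = 5

#0 head=0: and.ALU i0 RAW r2
#1 head=1: ld.MEM i1 no-port MEM/MEM
#2 head=2: ld.MEM i2 RAW r1
#3 head=3: mul.MUL;st.MEM i3/i4 2-wide
#4 head=5: ld.MEM i5 RAW r4
#5 head=6: blt.BR;ld.MEM i6/i7 2-wide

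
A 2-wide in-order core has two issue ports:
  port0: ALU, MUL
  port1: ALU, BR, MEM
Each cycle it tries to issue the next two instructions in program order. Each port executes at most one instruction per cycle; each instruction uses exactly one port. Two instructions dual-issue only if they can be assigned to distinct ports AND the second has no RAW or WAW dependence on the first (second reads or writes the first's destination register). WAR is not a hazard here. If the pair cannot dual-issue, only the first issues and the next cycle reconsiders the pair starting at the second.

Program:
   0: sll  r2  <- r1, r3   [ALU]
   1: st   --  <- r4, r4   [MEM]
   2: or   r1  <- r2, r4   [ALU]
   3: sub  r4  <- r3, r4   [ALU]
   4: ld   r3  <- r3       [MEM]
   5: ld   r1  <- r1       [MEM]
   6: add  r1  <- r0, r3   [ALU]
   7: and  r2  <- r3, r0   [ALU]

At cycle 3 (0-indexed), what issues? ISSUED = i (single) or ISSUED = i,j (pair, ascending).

ISSUED = 5

#0 head=0: sll/st i0&i1 pair
#1 head=2: or/sub i2&i3 pair
#2 head=4: ld i4 no-port MEM/MEM
#3 head=5: ld i5 WAW r1
#4 head=6: add/and i6&i7 pair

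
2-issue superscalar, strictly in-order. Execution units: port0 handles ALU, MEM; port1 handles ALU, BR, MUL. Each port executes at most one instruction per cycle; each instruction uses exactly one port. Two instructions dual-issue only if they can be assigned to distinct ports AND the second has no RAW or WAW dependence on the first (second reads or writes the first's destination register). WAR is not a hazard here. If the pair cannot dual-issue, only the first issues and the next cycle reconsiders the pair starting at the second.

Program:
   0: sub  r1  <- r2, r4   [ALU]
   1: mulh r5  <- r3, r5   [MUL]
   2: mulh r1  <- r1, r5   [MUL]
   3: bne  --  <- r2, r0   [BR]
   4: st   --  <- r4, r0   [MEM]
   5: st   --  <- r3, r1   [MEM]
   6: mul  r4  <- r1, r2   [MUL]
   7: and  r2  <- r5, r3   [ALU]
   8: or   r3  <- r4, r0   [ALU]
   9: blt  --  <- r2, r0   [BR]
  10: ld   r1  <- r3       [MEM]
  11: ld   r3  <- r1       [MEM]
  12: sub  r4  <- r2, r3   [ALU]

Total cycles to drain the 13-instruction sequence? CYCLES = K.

0. sub mulh @i0+i1  | dual
1. mulh @i2  | no-port MUL/BR
2. bne st @i3+i4  | dual
3. st mul @i5+i6  | dual
4. and or @i7+i8  | dual
5. blt ld @i9+i10  | dual
6. ld @i11  | RAW r3
7. sub @i12  | tail

CYCLES = 8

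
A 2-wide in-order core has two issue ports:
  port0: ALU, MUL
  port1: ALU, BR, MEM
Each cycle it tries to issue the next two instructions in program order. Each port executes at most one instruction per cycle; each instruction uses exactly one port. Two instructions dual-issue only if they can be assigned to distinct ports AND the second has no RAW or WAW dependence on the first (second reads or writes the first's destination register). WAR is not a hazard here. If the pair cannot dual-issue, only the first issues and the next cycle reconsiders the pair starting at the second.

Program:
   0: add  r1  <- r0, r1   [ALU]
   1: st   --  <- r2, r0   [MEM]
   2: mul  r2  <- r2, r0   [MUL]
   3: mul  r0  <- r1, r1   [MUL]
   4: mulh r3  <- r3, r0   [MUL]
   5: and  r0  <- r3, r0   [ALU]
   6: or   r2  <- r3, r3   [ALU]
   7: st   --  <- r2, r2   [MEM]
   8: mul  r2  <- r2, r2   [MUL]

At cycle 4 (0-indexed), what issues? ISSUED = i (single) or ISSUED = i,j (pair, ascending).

[0] i0+i1  add.ALU st.MEM  -- pair
[1] i2  mul.MUL  -- no-port MUL/MUL
[2] i3  mul.MUL  -- no-port MUL/MUL
[3] i4  mulh.MUL  -- RAW r3
[4] i5+i6  and.ALU or.ALU  -- pair
[5] i7+i8  st.MEM mul.MUL  -- pair

ISSUED = 5,6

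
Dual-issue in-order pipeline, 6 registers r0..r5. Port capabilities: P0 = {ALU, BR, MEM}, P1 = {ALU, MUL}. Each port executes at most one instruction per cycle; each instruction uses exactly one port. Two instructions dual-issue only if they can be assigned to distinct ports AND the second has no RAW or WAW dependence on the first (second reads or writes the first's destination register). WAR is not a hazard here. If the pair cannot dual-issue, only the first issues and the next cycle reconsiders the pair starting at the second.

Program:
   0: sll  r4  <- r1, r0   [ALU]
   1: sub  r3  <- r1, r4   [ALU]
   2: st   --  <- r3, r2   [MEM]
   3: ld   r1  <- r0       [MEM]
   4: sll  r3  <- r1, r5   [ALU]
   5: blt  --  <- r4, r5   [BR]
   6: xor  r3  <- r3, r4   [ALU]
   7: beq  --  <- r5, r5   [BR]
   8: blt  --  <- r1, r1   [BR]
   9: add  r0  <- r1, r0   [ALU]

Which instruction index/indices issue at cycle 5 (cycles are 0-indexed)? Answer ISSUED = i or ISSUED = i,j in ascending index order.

0. sll @i0  | RAW r4
1. sub @i1  | RAW r3
2. st @i2  | no-port MEM/MEM
3. ld @i3  | RAW r1
4. sll;blt @i4&i5  | pair
5. xor;beq @i6&i7  | pair
6. blt;add @i8&i9  | pair

ISSUED = 6,7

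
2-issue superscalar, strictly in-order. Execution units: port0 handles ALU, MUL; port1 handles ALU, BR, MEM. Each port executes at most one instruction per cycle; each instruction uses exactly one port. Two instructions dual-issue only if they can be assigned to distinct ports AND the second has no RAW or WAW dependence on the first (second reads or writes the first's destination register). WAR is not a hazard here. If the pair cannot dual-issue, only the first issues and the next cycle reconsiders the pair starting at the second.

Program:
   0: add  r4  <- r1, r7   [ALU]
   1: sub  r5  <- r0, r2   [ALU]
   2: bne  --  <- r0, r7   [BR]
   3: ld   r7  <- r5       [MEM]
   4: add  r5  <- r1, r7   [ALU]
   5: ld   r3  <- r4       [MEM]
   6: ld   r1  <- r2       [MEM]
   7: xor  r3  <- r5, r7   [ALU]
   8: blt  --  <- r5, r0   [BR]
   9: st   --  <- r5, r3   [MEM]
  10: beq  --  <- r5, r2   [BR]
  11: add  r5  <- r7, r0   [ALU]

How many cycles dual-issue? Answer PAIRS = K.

#0 head=0: add/sub i0/i1 pair
#1 head=2: bne i2 no-port BR/MEM
#2 head=3: ld i3 RAW r7
#3 head=4: add/ld i4/i5 pair
#4 head=6: ld/xor i6/i7 pair
#5 head=8: blt i8 no-port BR/MEM
#6 head=9: st i9 no-port MEM/BR
#7 head=10: beq/add i10/i11 pair

PAIRS = 4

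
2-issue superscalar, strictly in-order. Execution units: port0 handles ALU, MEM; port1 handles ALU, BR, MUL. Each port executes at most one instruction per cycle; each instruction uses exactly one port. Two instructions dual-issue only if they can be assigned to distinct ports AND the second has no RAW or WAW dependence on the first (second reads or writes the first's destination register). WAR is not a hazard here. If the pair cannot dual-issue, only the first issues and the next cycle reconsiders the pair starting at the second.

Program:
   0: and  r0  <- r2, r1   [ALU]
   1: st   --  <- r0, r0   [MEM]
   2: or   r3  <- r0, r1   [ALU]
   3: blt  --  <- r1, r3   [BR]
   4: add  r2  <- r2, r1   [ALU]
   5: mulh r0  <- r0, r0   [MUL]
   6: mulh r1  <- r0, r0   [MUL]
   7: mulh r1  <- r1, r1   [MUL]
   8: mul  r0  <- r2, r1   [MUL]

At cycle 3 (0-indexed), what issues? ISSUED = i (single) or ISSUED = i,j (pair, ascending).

ISSUED = 5

0. and @i0  | RAW r0
1. st;or @i1/i2  | 2-wide
2. blt;add @i3/i4  | 2-wide
3. mulh @i5  | no-port MUL/MUL
4. mulh @i6  | no-port MUL/MUL
5. mulh @i7  | no-port MUL/MUL
6. mul @i8  | tail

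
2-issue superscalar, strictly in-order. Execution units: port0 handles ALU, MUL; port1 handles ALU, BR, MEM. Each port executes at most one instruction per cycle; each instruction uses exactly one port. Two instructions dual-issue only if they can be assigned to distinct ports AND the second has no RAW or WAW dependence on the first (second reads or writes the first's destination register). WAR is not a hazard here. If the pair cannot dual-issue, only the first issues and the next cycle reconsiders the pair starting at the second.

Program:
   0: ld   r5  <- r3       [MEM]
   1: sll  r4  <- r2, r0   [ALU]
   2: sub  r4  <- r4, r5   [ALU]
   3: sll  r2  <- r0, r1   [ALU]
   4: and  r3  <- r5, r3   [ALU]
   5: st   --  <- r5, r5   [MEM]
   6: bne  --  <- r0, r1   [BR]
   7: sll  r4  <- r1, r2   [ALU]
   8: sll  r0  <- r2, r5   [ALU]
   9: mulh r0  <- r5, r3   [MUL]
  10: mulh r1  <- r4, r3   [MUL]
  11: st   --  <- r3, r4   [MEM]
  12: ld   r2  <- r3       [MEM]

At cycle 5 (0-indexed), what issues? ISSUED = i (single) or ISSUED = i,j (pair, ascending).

[0] i0,i1  ld.MEM/sll.ALU  -- pair
[1] i2,i3  sub.ALU/sll.ALU  -- pair
[2] i4,i5  and.ALU/st.MEM  -- pair
[3] i6,i7  bne.BR/sll.ALU  -- pair
[4] i8  sll.ALU  -- WAW r0
[5] i9  mulh.MUL  -- no-port MUL/MUL
[6] i10,i11  mulh.MUL/st.MEM  -- pair
[7] i12  ld.MEM  -- tail

ISSUED = 9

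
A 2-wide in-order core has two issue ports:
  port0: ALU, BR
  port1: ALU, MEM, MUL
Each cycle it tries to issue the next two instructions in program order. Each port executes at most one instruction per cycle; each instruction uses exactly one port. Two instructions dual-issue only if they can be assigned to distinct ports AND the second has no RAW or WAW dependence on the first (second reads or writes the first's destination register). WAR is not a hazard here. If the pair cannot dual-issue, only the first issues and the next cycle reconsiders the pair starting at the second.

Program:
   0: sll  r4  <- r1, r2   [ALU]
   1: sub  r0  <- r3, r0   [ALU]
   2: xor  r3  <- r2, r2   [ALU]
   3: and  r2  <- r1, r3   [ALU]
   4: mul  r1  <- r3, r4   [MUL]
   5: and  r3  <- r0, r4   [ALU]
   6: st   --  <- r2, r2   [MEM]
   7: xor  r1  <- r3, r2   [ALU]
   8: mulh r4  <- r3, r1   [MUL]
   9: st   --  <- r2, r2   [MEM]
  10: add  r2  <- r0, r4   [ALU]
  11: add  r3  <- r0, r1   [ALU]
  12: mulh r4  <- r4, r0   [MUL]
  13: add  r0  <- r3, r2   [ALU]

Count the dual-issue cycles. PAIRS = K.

PAIRS = 5

[0] i0&i1  sll/sub  -- 2-wide
[1] i2  xor  -- RAW r3
[2] i3&i4  and/mul  -- 2-wide
[3] i5&i6  and/st  -- 2-wide
[4] i7  xor  -- RAW r1
[5] i8  mulh  -- no-port MUL/MEM
[6] i9&i10  st/add  -- 2-wide
[7] i11&i12  add/mulh  -- 2-wide
[8] i13  add  -- tail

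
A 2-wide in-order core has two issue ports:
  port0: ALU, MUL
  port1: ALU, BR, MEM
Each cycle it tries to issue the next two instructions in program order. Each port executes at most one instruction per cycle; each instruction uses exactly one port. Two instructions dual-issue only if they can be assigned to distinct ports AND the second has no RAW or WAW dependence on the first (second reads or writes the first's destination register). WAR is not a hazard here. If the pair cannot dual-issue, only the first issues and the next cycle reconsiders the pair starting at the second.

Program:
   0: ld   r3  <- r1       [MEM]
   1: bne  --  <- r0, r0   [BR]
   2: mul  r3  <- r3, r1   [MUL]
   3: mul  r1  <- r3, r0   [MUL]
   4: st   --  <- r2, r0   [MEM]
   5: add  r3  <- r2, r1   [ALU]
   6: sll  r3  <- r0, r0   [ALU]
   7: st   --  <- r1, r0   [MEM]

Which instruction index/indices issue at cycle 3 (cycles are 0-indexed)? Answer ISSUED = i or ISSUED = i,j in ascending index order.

ISSUED = 5

t=0 i0:ld.MEM ; no-port MEM/BR
t=1 i1/i2:bne.BR;mul.MUL ; pair
t=2 i3/i4:mul.MUL;st.MEM ; pair
t=3 i5:add.ALU ; WAW r3
t=4 i6/i7:sll.ALU;st.MEM ; pair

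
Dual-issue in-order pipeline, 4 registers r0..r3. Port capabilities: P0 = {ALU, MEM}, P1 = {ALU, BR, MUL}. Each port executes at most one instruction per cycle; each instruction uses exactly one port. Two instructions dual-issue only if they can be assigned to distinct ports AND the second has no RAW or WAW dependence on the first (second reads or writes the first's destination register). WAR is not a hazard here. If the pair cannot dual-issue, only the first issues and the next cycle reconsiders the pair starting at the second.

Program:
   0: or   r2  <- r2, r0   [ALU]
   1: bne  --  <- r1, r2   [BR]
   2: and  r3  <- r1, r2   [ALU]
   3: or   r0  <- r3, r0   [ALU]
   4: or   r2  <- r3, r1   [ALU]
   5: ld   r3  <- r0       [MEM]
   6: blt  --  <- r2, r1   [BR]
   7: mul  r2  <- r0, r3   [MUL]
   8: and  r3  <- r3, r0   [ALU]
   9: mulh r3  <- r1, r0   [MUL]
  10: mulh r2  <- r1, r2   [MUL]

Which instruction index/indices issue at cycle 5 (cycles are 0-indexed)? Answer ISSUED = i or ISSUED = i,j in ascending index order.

0. or.ALU @i0  | RAW r2
1. bne.BR and.ALU @i1/i2  | pair
2. or.ALU or.ALU @i3/i4  | pair
3. ld.MEM blt.BR @i5/i6  | pair
4. mul.MUL and.ALU @i7/i8  | pair
5. mulh.MUL @i9  | no-port MUL/MUL
6. mulh.MUL @i10  | tail

ISSUED = 9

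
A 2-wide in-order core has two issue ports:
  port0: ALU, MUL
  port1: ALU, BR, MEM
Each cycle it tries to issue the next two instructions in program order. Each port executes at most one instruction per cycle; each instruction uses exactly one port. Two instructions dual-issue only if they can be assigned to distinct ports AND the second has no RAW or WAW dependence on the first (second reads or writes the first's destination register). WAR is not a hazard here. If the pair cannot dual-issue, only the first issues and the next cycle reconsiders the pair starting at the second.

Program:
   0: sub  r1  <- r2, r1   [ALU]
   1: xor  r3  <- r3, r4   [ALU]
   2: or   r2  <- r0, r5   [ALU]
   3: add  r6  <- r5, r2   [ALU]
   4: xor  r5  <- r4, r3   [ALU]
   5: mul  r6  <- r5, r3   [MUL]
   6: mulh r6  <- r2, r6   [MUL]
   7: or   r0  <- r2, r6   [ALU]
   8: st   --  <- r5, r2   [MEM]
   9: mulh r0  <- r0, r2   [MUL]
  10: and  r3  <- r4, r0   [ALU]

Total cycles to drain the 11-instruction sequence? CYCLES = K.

CYCLES = 8

t=0 i0,i1:sub;xor ; pair
t=1 i2:or ; RAW r2
t=2 i3,i4:add;xor ; pair
t=3 i5:mul ; no-port MUL/MUL
t=4 i6:mulh ; RAW r6
t=5 i7,i8:or;st ; pair
t=6 i9:mulh ; RAW r0
t=7 i10:and ; tail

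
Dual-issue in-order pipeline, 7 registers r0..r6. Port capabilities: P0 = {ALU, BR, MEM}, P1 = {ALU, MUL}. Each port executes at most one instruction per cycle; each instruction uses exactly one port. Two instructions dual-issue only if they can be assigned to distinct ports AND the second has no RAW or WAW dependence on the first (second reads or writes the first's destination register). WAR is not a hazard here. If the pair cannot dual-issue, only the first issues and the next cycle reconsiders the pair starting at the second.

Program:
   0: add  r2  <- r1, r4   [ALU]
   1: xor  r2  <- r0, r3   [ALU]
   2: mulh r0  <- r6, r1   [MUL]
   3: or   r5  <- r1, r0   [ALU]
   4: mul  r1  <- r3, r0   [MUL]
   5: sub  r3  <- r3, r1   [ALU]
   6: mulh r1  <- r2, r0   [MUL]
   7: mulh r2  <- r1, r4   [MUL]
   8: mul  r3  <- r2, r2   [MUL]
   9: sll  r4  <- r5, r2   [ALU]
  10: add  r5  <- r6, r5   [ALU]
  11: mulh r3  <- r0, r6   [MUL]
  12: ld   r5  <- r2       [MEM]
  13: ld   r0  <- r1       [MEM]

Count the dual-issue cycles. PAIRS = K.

#0 head=0: add.ALU i0 WAW r2
#1 head=1: xor.ALU/mulh.MUL i1&i2 pair
#2 head=3: or.ALU/mul.MUL i3&i4 pair
#3 head=5: sub.ALU/mulh.MUL i5&i6 pair
#4 head=7: mulh.MUL i7 no-port MUL/MUL
#5 head=8: mul.MUL/sll.ALU i8&i9 pair
#6 head=10: add.ALU/mulh.MUL i10&i11 pair
#7 head=12: ld.MEM i12 no-port MEM/MEM
#8 head=13: ld.MEM i13 tail

PAIRS = 5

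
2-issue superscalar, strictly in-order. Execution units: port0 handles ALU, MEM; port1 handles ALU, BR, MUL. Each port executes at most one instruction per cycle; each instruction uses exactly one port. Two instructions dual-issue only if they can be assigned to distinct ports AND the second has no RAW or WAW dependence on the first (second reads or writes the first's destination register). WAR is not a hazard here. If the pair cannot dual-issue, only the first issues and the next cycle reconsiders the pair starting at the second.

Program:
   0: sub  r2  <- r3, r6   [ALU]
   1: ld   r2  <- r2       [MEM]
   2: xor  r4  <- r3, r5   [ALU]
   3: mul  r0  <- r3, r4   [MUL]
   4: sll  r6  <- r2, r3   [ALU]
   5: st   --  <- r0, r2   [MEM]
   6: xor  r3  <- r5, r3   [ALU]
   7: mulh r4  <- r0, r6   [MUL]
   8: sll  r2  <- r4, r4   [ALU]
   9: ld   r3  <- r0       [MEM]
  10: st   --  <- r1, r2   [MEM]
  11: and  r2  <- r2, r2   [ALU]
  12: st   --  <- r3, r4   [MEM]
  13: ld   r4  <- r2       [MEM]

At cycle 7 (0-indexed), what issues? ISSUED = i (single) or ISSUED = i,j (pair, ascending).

ISSUED = 12

0. sub @i0  | RAW+WAW r2
1. ld/xor @i1/i2  | pair
2. mul/sll @i3/i4  | pair
3. st/xor @i5/i6  | pair
4. mulh @i7  | RAW r4
5. sll/ld @i8/i9  | pair
6. st/and @i10/i11  | pair
7. st @i12  | no-port MEM/MEM
8. ld @i13  | tail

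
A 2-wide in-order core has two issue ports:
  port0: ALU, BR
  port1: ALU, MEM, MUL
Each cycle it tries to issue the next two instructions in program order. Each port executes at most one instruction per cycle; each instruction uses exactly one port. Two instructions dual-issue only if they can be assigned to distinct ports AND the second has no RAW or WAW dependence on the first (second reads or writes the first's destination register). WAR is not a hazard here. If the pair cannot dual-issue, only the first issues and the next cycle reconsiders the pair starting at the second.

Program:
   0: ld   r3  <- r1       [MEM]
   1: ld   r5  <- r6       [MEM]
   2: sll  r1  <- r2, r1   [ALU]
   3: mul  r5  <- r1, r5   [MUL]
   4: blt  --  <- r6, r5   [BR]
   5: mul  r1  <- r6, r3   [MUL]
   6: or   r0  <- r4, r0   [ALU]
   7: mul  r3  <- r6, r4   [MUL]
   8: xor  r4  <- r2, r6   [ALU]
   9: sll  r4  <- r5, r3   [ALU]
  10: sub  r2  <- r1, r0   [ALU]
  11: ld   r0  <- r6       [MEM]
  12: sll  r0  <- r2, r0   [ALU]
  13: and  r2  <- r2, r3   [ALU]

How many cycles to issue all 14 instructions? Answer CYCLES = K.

c0: i0 ld.MEM  no-port MEM/MEM
c1: i1&i2 ld.MEM sll.ALU  2-wide
c2: i3 mul.MUL  RAW r5
c3: i4&i5 blt.BR mul.MUL  2-wide
c4: i6&i7 or.ALU mul.MUL  2-wide
c5: i8 xor.ALU  WAW r4
c6: i9&i10 sll.ALU sub.ALU  2-wide
c7: i11 ld.MEM  RAW+WAW r0
c8: i12&i13 sll.ALU and.ALU  2-wide

CYCLES = 9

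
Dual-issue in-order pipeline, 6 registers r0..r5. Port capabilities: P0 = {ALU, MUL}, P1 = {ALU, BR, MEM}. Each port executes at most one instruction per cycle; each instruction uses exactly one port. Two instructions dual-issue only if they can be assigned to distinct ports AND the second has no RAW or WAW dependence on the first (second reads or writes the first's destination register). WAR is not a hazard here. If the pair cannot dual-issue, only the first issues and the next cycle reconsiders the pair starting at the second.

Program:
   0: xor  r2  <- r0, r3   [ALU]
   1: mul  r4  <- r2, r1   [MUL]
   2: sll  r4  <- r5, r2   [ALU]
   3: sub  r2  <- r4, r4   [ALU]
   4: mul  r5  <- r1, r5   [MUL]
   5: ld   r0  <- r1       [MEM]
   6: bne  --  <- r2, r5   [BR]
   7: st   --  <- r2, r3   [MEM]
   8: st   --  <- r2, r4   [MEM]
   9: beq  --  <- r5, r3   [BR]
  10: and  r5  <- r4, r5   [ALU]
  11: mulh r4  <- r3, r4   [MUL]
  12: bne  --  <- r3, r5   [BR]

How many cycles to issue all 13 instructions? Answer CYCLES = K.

CYCLES = 10

#0 head=0: xor i0 RAW r2
#1 head=1: mul i1 WAW r4
#2 head=2: sll i2 RAW r4
#3 head=3: sub+mul i3&i4 dual
#4 head=5: ld i5 no-port MEM/BR
#5 head=6: bne i6 no-port BR/MEM
#6 head=7: st i7 no-port MEM/MEM
#7 head=8: st i8 no-port MEM/BR
#8 head=9: beq+and i9&i10 dual
#9 head=11: mulh+bne i11&i12 dual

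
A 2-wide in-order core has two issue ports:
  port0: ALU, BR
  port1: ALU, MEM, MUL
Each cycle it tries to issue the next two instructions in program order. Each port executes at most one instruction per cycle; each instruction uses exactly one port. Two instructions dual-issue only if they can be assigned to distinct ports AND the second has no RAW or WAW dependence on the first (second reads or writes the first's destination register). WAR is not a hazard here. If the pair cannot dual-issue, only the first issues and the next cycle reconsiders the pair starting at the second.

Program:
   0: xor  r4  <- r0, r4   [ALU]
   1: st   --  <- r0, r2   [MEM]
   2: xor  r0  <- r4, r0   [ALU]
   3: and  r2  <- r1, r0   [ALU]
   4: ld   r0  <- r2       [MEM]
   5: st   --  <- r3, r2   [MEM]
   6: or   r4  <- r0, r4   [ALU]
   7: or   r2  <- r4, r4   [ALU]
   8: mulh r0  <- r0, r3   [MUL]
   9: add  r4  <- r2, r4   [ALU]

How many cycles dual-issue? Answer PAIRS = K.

PAIRS = 3

[0] i0+i1  xor/st  -- 2-wide
[1] i2  xor  -- RAW r0
[2] i3  and  -- RAW r2
[3] i4  ld  -- no-port MEM/MEM
[4] i5+i6  st/or  -- 2-wide
[5] i7+i8  or/mulh  -- 2-wide
[6] i9  add  -- tail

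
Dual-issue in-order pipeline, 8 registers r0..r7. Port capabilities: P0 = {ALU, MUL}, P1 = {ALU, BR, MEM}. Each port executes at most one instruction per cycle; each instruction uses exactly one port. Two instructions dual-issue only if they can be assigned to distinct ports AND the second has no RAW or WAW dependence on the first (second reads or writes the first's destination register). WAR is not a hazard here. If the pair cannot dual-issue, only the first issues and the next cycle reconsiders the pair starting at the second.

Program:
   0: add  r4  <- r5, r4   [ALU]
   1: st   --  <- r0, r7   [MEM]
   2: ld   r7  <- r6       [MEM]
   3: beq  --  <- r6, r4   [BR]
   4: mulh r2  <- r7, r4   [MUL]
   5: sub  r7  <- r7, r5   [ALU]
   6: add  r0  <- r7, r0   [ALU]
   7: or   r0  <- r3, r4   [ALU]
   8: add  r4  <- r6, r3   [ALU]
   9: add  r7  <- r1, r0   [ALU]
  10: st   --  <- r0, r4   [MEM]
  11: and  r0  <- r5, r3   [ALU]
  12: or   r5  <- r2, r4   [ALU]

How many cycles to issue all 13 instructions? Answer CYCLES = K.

c0: i0+i1 add.ALU st.MEM  dual
c1: i2 ld.MEM  no-port MEM/BR
c2: i3+i4 beq.BR mulh.MUL  dual
c3: i5 sub.ALU  RAW r7
c4: i6 add.ALU  WAW r0
c5: i7+i8 or.ALU add.ALU  dual
c6: i9+i10 add.ALU st.MEM  dual
c7: i11+i12 and.ALU or.ALU  dual

CYCLES = 8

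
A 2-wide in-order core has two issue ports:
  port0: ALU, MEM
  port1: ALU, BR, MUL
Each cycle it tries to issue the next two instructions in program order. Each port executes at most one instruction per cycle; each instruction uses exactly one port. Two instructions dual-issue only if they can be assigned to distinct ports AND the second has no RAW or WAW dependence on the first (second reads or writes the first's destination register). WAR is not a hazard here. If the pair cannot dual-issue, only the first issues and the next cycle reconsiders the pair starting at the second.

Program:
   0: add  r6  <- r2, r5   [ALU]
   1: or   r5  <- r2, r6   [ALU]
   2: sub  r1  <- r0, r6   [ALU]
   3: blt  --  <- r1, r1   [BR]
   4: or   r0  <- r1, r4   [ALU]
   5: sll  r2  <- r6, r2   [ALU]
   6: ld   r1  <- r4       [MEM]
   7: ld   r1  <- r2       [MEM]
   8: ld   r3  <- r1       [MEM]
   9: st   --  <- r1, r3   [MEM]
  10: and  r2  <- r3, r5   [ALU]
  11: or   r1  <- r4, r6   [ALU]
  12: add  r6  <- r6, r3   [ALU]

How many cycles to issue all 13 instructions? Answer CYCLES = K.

#0 head=0: add.ALU i0 RAW r6
#1 head=1: or.ALU;sub.ALU i1,i2 pair
#2 head=3: blt.BR;or.ALU i3,i4 pair
#3 head=5: sll.ALU;ld.MEM i5,i6 pair
#4 head=7: ld.MEM i7 no-port MEM/MEM
#5 head=8: ld.MEM i8 no-port MEM/MEM
#6 head=9: st.MEM;and.ALU i9,i10 pair
#7 head=11: or.ALU;add.ALU i11,i12 pair

CYCLES = 8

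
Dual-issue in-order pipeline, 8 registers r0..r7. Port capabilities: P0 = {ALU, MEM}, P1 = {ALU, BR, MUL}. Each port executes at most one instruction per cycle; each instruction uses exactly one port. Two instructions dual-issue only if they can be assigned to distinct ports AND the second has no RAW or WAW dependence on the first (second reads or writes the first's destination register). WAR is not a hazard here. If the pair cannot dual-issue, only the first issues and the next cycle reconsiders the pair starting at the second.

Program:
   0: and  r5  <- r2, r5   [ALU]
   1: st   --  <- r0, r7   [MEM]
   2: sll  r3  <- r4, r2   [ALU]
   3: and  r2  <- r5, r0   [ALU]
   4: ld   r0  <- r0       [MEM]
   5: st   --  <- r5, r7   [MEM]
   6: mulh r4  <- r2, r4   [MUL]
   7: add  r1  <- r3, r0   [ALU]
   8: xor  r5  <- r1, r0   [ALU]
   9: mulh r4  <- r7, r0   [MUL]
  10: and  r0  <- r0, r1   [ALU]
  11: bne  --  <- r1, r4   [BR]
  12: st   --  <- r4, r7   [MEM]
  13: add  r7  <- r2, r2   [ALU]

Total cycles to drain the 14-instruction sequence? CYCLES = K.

#0 head=0: and+st i0&i1 pair
#1 head=2: sll+and i2&i3 pair
#2 head=4: ld i4 no-port MEM/MEM
#3 head=5: st+mulh i5&i6 pair
#4 head=7: add i7 RAW r1
#5 head=8: xor+mulh i8&i9 pair
#6 head=10: and+bne i10&i11 pair
#7 head=12: st+add i12&i13 pair

CYCLES = 8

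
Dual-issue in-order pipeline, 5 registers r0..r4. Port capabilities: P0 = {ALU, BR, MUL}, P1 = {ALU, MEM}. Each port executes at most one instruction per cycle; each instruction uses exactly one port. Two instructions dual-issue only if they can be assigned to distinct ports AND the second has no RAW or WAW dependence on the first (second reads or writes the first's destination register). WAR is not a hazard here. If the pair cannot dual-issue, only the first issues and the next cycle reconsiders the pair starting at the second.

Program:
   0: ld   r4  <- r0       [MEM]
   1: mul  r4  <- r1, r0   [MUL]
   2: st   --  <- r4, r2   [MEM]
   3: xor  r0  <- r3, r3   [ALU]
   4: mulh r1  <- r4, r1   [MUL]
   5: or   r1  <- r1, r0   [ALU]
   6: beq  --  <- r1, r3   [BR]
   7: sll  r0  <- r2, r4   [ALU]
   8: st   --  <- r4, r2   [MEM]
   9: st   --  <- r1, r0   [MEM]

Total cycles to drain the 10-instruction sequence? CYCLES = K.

CYCLES = 8

#0 head=0: ld.MEM i0 WAW r4
#1 head=1: mul.MUL i1 RAW r4
#2 head=2: st.MEM/xor.ALU i2/i3 pair
#3 head=4: mulh.MUL i4 RAW+WAW r1
#4 head=5: or.ALU i5 RAW r1
#5 head=6: beq.BR/sll.ALU i6/i7 pair
#6 head=8: st.MEM i8 no-port MEM/MEM
#7 head=9: st.MEM i9 tail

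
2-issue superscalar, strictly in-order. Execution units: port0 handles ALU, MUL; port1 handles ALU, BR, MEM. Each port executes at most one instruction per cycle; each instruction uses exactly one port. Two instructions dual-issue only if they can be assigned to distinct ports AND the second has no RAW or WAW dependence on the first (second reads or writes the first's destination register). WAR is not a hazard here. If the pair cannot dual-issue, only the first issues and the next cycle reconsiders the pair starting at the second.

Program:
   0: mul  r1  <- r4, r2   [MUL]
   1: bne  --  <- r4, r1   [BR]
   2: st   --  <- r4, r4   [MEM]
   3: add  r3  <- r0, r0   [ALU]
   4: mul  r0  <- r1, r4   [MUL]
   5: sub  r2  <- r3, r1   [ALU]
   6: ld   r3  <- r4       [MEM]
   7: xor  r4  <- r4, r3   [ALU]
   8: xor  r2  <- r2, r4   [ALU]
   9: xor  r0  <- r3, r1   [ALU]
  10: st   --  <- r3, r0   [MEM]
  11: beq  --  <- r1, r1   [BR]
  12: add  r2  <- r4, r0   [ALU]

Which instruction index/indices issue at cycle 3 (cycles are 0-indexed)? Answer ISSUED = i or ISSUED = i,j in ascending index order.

ISSUED = 4,5

  cy0 -> i0 (mul) RAW r1
  cy1 -> i1 (bne) no-port BR/MEM
  cy2 -> i2,i3 (st add) pair
  cy3 -> i4,i5 (mul sub) pair
  cy4 -> i6 (ld) RAW r3
  cy5 -> i7 (xor) RAW r4
  cy6 -> i8,i9 (xor xor) pair
  cy7 -> i10 (st) no-port MEM/BR
  cy8 -> i11,i12 (beq add) pair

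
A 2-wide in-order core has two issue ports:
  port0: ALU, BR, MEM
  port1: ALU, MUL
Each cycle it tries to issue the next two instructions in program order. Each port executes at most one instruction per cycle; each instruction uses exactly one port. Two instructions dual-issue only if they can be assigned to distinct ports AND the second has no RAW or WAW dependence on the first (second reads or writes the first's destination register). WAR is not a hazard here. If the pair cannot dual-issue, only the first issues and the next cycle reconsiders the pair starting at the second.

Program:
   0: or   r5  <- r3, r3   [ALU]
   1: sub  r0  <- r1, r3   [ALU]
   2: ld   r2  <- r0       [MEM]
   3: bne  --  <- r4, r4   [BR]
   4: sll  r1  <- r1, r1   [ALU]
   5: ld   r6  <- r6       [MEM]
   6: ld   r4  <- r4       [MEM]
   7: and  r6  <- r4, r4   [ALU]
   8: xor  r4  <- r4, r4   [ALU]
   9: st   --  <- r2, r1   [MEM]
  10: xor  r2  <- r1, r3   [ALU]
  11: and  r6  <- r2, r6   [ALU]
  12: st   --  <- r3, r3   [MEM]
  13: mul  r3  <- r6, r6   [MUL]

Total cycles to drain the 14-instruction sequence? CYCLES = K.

CYCLES = 9

  cy0 -> i0+i1 (or/sub) dual
  cy1 -> i2 (ld) no-port MEM/BR
  cy2 -> i3+i4 (bne/sll) dual
  cy3 -> i5 (ld) no-port MEM/MEM
  cy4 -> i6 (ld) RAW r4
  cy5 -> i7+i8 (and/xor) dual
  cy6 -> i9+i10 (st/xor) dual
  cy7 -> i11+i12 (and/st) dual
  cy8 -> i13 (mul) tail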